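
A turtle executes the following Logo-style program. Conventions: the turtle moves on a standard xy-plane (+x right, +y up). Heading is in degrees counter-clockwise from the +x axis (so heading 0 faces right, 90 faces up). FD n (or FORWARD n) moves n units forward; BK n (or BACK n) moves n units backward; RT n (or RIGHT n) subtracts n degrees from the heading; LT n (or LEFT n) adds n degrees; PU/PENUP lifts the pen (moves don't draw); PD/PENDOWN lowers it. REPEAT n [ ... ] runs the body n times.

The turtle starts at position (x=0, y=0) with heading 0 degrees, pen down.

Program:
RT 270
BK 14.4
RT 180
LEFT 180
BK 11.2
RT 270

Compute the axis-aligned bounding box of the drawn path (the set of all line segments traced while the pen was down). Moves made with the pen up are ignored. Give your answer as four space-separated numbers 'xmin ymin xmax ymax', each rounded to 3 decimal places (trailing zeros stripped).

Answer: 0 -25.6 0 0

Derivation:
Executing turtle program step by step:
Start: pos=(0,0), heading=0, pen down
RT 270: heading 0 -> 90
BK 14.4: (0,0) -> (0,-14.4) [heading=90, draw]
RT 180: heading 90 -> 270
LT 180: heading 270 -> 90
BK 11.2: (0,-14.4) -> (0,-25.6) [heading=90, draw]
RT 270: heading 90 -> 180
Final: pos=(0,-25.6), heading=180, 2 segment(s) drawn

Segment endpoints: x in {0, 0, 0}, y in {-25.6, -14.4, 0}
xmin=0, ymin=-25.6, xmax=0, ymax=0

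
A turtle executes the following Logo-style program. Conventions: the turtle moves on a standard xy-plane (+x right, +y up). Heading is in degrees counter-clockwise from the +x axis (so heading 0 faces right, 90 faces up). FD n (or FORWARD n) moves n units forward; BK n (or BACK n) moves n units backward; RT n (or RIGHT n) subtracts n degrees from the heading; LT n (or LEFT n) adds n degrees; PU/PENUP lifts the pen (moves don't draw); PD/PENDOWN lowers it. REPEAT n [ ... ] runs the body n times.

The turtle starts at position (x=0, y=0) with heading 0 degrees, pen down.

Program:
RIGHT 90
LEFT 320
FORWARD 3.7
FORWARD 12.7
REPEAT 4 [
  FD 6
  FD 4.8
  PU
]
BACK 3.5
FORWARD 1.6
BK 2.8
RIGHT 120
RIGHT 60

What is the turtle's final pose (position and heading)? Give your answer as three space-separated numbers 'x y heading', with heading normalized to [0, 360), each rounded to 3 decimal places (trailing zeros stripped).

Executing turtle program step by step:
Start: pos=(0,0), heading=0, pen down
RT 90: heading 0 -> 270
LT 320: heading 270 -> 230
FD 3.7: (0,0) -> (-2.378,-2.834) [heading=230, draw]
FD 12.7: (-2.378,-2.834) -> (-10.542,-12.563) [heading=230, draw]
REPEAT 4 [
  -- iteration 1/4 --
  FD 6: (-10.542,-12.563) -> (-14.398,-17.159) [heading=230, draw]
  FD 4.8: (-14.398,-17.159) -> (-17.484,-20.836) [heading=230, draw]
  PU: pen up
  -- iteration 2/4 --
  FD 6: (-17.484,-20.836) -> (-21.341,-25.433) [heading=230, move]
  FD 4.8: (-21.341,-25.433) -> (-24.426,-29.11) [heading=230, move]
  PU: pen up
  -- iteration 3/4 --
  FD 6: (-24.426,-29.11) -> (-28.283,-33.706) [heading=230, move]
  FD 4.8: (-28.283,-33.706) -> (-31.368,-37.383) [heading=230, move]
  PU: pen up
  -- iteration 4/4 --
  FD 6: (-31.368,-37.383) -> (-35.225,-41.979) [heading=230, move]
  FD 4.8: (-35.225,-41.979) -> (-38.31,-45.656) [heading=230, move]
  PU: pen up
]
BK 3.5: (-38.31,-45.656) -> (-36.06,-42.975) [heading=230, move]
FD 1.6: (-36.06,-42.975) -> (-37.089,-44.201) [heading=230, move]
BK 2.8: (-37.089,-44.201) -> (-35.289,-42.056) [heading=230, move]
RT 120: heading 230 -> 110
RT 60: heading 110 -> 50
Final: pos=(-35.289,-42.056), heading=50, 4 segment(s) drawn

Answer: -35.289 -42.056 50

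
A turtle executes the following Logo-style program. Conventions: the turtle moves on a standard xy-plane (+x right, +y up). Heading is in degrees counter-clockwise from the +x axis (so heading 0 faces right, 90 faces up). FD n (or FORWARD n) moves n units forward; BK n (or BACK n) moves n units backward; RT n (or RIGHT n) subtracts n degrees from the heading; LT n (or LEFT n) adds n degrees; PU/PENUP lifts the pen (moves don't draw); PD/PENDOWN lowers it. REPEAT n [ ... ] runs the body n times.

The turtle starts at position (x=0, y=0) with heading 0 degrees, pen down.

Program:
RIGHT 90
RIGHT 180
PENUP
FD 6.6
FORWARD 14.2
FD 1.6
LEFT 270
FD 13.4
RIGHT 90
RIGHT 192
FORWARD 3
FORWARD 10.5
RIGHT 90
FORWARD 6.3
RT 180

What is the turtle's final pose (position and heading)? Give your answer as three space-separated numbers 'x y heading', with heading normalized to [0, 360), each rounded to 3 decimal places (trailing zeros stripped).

Answer: 22.369 34.295 168

Derivation:
Executing turtle program step by step:
Start: pos=(0,0), heading=0, pen down
RT 90: heading 0 -> 270
RT 180: heading 270 -> 90
PU: pen up
FD 6.6: (0,0) -> (0,6.6) [heading=90, move]
FD 14.2: (0,6.6) -> (0,20.8) [heading=90, move]
FD 1.6: (0,20.8) -> (0,22.4) [heading=90, move]
LT 270: heading 90 -> 0
FD 13.4: (0,22.4) -> (13.4,22.4) [heading=0, move]
RT 90: heading 0 -> 270
RT 192: heading 270 -> 78
FD 3: (13.4,22.4) -> (14.024,25.334) [heading=78, move]
FD 10.5: (14.024,25.334) -> (16.207,35.605) [heading=78, move]
RT 90: heading 78 -> 348
FD 6.3: (16.207,35.605) -> (22.369,34.295) [heading=348, move]
RT 180: heading 348 -> 168
Final: pos=(22.369,34.295), heading=168, 0 segment(s) drawn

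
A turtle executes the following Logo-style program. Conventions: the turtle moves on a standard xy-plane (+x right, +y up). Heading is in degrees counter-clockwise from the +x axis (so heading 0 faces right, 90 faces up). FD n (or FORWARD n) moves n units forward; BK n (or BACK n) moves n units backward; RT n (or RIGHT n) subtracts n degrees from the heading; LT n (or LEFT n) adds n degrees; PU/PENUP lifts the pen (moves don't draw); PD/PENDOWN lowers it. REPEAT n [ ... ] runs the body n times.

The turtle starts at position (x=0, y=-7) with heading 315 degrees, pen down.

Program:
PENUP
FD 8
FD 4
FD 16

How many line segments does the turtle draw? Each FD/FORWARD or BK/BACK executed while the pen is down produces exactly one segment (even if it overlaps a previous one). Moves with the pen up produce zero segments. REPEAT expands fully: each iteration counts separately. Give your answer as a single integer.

Answer: 0

Derivation:
Executing turtle program step by step:
Start: pos=(0,-7), heading=315, pen down
PU: pen up
FD 8: (0,-7) -> (5.657,-12.657) [heading=315, move]
FD 4: (5.657,-12.657) -> (8.485,-15.485) [heading=315, move]
FD 16: (8.485,-15.485) -> (19.799,-26.799) [heading=315, move]
Final: pos=(19.799,-26.799), heading=315, 0 segment(s) drawn
Segments drawn: 0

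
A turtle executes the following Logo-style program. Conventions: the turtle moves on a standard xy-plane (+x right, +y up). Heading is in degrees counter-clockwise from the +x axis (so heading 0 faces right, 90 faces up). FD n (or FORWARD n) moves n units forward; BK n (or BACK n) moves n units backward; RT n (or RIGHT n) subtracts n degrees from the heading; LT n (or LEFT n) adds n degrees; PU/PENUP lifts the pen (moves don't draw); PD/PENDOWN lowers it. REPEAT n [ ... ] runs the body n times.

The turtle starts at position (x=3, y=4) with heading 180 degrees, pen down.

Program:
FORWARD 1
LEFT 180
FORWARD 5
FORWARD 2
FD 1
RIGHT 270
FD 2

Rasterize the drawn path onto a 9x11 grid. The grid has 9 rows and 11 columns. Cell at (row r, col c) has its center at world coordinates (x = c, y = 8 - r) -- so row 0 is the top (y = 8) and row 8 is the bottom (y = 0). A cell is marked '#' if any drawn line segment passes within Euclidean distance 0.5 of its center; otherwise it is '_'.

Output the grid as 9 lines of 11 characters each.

Segment 0: (3,4) -> (2,4)
Segment 1: (2,4) -> (7,4)
Segment 2: (7,4) -> (9,4)
Segment 3: (9,4) -> (10,4)
Segment 4: (10,4) -> (10,6)

Answer: ___________
___________
__________#
__________#
__#########
___________
___________
___________
___________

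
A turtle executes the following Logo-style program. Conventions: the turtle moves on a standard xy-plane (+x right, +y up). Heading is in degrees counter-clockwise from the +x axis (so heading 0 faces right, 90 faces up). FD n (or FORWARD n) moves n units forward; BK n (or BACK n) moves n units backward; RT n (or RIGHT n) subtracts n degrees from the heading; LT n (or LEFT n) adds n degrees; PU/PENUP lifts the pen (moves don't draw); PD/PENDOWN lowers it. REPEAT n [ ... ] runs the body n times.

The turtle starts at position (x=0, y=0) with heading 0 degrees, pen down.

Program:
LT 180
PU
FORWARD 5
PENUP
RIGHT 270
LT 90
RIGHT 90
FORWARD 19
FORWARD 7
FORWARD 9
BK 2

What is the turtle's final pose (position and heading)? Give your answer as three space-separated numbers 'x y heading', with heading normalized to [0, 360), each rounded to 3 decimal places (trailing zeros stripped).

Executing turtle program step by step:
Start: pos=(0,0), heading=0, pen down
LT 180: heading 0 -> 180
PU: pen up
FD 5: (0,0) -> (-5,0) [heading=180, move]
PU: pen up
RT 270: heading 180 -> 270
LT 90: heading 270 -> 0
RT 90: heading 0 -> 270
FD 19: (-5,0) -> (-5,-19) [heading=270, move]
FD 7: (-5,-19) -> (-5,-26) [heading=270, move]
FD 9: (-5,-26) -> (-5,-35) [heading=270, move]
BK 2: (-5,-35) -> (-5,-33) [heading=270, move]
Final: pos=(-5,-33), heading=270, 0 segment(s) drawn

Answer: -5 -33 270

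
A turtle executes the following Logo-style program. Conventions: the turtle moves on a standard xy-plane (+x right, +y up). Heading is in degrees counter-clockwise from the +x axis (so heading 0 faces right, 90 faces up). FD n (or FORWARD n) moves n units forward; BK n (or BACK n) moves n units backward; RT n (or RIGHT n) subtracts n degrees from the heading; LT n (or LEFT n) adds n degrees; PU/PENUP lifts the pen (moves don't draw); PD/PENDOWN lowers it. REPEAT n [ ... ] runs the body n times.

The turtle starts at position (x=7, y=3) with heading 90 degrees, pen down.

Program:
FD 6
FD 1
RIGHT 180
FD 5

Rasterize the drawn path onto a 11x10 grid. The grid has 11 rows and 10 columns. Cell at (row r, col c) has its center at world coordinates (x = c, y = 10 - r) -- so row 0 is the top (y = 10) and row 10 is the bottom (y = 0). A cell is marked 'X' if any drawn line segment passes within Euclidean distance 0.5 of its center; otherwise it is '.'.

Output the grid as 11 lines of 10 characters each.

Answer: .......X..
.......X..
.......X..
.......X..
.......X..
.......X..
.......X..
.......X..
..........
..........
..........

Derivation:
Segment 0: (7,3) -> (7,9)
Segment 1: (7,9) -> (7,10)
Segment 2: (7,10) -> (7,5)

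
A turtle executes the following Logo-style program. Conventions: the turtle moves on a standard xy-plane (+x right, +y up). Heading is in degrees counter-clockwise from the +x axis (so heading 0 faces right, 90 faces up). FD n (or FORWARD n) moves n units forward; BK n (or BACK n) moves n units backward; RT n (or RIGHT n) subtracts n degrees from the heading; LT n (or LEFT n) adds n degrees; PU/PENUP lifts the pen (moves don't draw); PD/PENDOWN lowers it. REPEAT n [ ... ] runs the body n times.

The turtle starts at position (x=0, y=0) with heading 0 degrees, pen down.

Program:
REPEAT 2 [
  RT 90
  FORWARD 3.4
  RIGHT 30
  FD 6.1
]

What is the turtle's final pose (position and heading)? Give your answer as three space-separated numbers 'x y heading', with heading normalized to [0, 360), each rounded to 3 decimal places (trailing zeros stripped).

Executing turtle program step by step:
Start: pos=(0,0), heading=0, pen down
REPEAT 2 [
  -- iteration 1/2 --
  RT 90: heading 0 -> 270
  FD 3.4: (0,0) -> (0,-3.4) [heading=270, draw]
  RT 30: heading 270 -> 240
  FD 6.1: (0,-3.4) -> (-3.05,-8.683) [heading=240, draw]
  -- iteration 2/2 --
  RT 90: heading 240 -> 150
  FD 3.4: (-3.05,-8.683) -> (-5.994,-6.983) [heading=150, draw]
  RT 30: heading 150 -> 120
  FD 6.1: (-5.994,-6.983) -> (-9.044,-1.7) [heading=120, draw]
]
Final: pos=(-9.044,-1.7), heading=120, 4 segment(s) drawn

Answer: -9.044 -1.7 120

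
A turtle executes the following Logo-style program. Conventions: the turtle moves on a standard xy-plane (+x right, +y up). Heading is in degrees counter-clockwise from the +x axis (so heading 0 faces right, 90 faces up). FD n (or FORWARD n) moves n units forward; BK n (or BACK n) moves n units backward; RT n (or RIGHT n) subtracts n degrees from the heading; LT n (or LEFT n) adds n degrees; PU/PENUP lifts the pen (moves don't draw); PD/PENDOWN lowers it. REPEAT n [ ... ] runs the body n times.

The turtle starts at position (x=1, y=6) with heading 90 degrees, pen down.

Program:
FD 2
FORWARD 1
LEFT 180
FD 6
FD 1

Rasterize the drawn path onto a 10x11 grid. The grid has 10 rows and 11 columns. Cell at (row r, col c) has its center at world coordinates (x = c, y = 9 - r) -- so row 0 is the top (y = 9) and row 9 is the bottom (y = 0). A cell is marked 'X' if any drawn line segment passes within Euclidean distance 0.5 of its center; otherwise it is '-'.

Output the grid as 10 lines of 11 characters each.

Answer: -X---------
-X---------
-X---------
-X---------
-X---------
-X---------
-X---------
-X---------
-----------
-----------

Derivation:
Segment 0: (1,6) -> (1,8)
Segment 1: (1,8) -> (1,9)
Segment 2: (1,9) -> (1,3)
Segment 3: (1,3) -> (1,2)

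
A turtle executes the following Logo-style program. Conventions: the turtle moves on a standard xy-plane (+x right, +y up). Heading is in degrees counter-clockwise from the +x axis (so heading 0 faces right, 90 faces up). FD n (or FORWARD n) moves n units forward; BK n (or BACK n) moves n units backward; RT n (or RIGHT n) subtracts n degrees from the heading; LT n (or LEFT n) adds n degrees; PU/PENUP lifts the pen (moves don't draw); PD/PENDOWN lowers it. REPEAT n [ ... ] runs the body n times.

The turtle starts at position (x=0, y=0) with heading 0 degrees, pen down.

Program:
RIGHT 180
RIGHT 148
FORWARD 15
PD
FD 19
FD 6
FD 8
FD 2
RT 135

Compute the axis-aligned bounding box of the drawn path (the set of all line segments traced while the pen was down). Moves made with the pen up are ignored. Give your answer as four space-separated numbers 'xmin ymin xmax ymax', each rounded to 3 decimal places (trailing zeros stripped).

Answer: 0 0 42.402 26.496

Derivation:
Executing turtle program step by step:
Start: pos=(0,0), heading=0, pen down
RT 180: heading 0 -> 180
RT 148: heading 180 -> 32
FD 15: (0,0) -> (12.721,7.949) [heading=32, draw]
PD: pen down
FD 19: (12.721,7.949) -> (28.834,18.017) [heading=32, draw]
FD 6: (28.834,18.017) -> (33.922,21.197) [heading=32, draw]
FD 8: (33.922,21.197) -> (40.706,25.436) [heading=32, draw]
FD 2: (40.706,25.436) -> (42.402,26.496) [heading=32, draw]
RT 135: heading 32 -> 257
Final: pos=(42.402,26.496), heading=257, 5 segment(s) drawn

Segment endpoints: x in {0, 12.721, 28.834, 33.922, 40.706, 42.402}, y in {0, 7.949, 18.017, 21.197, 25.436, 26.496}
xmin=0, ymin=0, xmax=42.402, ymax=26.496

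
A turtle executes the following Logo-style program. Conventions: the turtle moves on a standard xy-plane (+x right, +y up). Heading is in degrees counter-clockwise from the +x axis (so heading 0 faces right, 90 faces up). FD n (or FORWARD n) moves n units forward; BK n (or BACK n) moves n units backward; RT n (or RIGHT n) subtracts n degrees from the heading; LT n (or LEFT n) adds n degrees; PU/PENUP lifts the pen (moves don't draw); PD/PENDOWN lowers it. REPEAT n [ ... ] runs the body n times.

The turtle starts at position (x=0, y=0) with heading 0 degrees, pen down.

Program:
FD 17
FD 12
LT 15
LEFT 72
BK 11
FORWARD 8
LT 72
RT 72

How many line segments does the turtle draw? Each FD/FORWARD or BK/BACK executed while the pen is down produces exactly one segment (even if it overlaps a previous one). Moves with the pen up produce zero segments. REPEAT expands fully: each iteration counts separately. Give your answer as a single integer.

Answer: 4

Derivation:
Executing turtle program step by step:
Start: pos=(0,0), heading=0, pen down
FD 17: (0,0) -> (17,0) [heading=0, draw]
FD 12: (17,0) -> (29,0) [heading=0, draw]
LT 15: heading 0 -> 15
LT 72: heading 15 -> 87
BK 11: (29,0) -> (28.424,-10.985) [heading=87, draw]
FD 8: (28.424,-10.985) -> (28.843,-2.996) [heading=87, draw]
LT 72: heading 87 -> 159
RT 72: heading 159 -> 87
Final: pos=(28.843,-2.996), heading=87, 4 segment(s) drawn
Segments drawn: 4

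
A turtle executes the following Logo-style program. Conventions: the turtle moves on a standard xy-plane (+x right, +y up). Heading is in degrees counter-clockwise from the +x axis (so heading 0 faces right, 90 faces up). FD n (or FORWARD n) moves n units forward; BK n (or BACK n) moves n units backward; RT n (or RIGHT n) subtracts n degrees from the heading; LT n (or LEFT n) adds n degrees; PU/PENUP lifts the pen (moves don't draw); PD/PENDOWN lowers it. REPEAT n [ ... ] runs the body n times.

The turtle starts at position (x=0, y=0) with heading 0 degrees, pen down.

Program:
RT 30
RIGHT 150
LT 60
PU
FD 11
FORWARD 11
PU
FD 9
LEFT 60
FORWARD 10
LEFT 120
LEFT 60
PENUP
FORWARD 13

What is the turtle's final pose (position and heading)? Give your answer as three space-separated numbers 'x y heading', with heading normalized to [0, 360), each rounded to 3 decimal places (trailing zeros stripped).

Executing turtle program step by step:
Start: pos=(0,0), heading=0, pen down
RT 30: heading 0 -> 330
RT 150: heading 330 -> 180
LT 60: heading 180 -> 240
PU: pen up
FD 11: (0,0) -> (-5.5,-9.526) [heading=240, move]
FD 11: (-5.5,-9.526) -> (-11,-19.053) [heading=240, move]
PU: pen up
FD 9: (-11,-19.053) -> (-15.5,-26.847) [heading=240, move]
LT 60: heading 240 -> 300
FD 10: (-15.5,-26.847) -> (-10.5,-35.507) [heading=300, move]
LT 120: heading 300 -> 60
LT 60: heading 60 -> 120
PU: pen up
FD 13: (-10.5,-35.507) -> (-17,-24.249) [heading=120, move]
Final: pos=(-17,-24.249), heading=120, 0 segment(s) drawn

Answer: -17 -24.249 120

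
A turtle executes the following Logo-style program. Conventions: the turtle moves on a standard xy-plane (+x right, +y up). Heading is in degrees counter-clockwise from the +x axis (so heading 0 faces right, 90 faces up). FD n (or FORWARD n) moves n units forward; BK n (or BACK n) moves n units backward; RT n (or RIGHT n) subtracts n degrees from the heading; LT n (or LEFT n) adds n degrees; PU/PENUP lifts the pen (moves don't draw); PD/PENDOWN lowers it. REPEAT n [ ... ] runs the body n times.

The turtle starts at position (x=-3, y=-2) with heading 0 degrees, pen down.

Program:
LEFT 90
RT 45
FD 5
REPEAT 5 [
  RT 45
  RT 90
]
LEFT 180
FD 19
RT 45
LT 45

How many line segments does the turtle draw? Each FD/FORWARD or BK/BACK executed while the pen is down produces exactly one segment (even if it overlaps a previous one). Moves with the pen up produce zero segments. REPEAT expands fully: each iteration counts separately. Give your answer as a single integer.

Executing turtle program step by step:
Start: pos=(-3,-2), heading=0, pen down
LT 90: heading 0 -> 90
RT 45: heading 90 -> 45
FD 5: (-3,-2) -> (0.536,1.536) [heading=45, draw]
REPEAT 5 [
  -- iteration 1/5 --
  RT 45: heading 45 -> 0
  RT 90: heading 0 -> 270
  -- iteration 2/5 --
  RT 45: heading 270 -> 225
  RT 90: heading 225 -> 135
  -- iteration 3/5 --
  RT 45: heading 135 -> 90
  RT 90: heading 90 -> 0
  -- iteration 4/5 --
  RT 45: heading 0 -> 315
  RT 90: heading 315 -> 225
  -- iteration 5/5 --
  RT 45: heading 225 -> 180
  RT 90: heading 180 -> 90
]
LT 180: heading 90 -> 270
FD 19: (0.536,1.536) -> (0.536,-17.464) [heading=270, draw]
RT 45: heading 270 -> 225
LT 45: heading 225 -> 270
Final: pos=(0.536,-17.464), heading=270, 2 segment(s) drawn
Segments drawn: 2

Answer: 2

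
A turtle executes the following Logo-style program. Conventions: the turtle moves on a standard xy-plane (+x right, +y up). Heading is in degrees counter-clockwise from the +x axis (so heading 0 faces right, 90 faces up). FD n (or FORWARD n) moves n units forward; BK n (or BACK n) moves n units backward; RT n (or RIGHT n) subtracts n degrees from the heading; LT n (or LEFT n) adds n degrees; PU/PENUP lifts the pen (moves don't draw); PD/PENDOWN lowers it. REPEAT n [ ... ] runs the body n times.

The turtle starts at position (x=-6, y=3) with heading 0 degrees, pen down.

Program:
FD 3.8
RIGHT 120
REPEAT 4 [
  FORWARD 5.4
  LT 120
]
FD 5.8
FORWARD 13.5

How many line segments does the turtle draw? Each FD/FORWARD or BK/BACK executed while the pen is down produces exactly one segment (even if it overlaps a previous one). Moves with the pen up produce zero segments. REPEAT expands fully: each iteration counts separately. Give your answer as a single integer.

Answer: 7

Derivation:
Executing turtle program step by step:
Start: pos=(-6,3), heading=0, pen down
FD 3.8: (-6,3) -> (-2.2,3) [heading=0, draw]
RT 120: heading 0 -> 240
REPEAT 4 [
  -- iteration 1/4 --
  FD 5.4: (-2.2,3) -> (-4.9,-1.677) [heading=240, draw]
  LT 120: heading 240 -> 0
  -- iteration 2/4 --
  FD 5.4: (-4.9,-1.677) -> (0.5,-1.677) [heading=0, draw]
  LT 120: heading 0 -> 120
  -- iteration 3/4 --
  FD 5.4: (0.5,-1.677) -> (-2.2,3) [heading=120, draw]
  LT 120: heading 120 -> 240
  -- iteration 4/4 --
  FD 5.4: (-2.2,3) -> (-4.9,-1.677) [heading=240, draw]
  LT 120: heading 240 -> 0
]
FD 5.8: (-4.9,-1.677) -> (0.9,-1.677) [heading=0, draw]
FD 13.5: (0.9,-1.677) -> (14.4,-1.677) [heading=0, draw]
Final: pos=(14.4,-1.677), heading=0, 7 segment(s) drawn
Segments drawn: 7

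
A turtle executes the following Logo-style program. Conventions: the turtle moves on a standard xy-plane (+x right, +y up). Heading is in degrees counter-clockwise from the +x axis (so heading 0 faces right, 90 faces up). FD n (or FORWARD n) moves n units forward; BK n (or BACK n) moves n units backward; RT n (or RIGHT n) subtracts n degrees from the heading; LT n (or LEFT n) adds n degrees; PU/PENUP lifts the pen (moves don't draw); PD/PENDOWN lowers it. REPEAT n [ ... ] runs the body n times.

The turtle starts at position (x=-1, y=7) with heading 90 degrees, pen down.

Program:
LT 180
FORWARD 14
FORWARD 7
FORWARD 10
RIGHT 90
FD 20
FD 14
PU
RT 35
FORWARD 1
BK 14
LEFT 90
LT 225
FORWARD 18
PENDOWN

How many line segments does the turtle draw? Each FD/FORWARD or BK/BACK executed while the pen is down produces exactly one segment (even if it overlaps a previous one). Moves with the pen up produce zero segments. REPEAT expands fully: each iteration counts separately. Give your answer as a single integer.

Answer: 5

Derivation:
Executing turtle program step by step:
Start: pos=(-1,7), heading=90, pen down
LT 180: heading 90 -> 270
FD 14: (-1,7) -> (-1,-7) [heading=270, draw]
FD 7: (-1,-7) -> (-1,-14) [heading=270, draw]
FD 10: (-1,-14) -> (-1,-24) [heading=270, draw]
RT 90: heading 270 -> 180
FD 20: (-1,-24) -> (-21,-24) [heading=180, draw]
FD 14: (-21,-24) -> (-35,-24) [heading=180, draw]
PU: pen up
RT 35: heading 180 -> 145
FD 1: (-35,-24) -> (-35.819,-23.426) [heading=145, move]
BK 14: (-35.819,-23.426) -> (-24.351,-31.456) [heading=145, move]
LT 90: heading 145 -> 235
LT 225: heading 235 -> 100
FD 18: (-24.351,-31.456) -> (-27.477,-13.73) [heading=100, move]
PD: pen down
Final: pos=(-27.477,-13.73), heading=100, 5 segment(s) drawn
Segments drawn: 5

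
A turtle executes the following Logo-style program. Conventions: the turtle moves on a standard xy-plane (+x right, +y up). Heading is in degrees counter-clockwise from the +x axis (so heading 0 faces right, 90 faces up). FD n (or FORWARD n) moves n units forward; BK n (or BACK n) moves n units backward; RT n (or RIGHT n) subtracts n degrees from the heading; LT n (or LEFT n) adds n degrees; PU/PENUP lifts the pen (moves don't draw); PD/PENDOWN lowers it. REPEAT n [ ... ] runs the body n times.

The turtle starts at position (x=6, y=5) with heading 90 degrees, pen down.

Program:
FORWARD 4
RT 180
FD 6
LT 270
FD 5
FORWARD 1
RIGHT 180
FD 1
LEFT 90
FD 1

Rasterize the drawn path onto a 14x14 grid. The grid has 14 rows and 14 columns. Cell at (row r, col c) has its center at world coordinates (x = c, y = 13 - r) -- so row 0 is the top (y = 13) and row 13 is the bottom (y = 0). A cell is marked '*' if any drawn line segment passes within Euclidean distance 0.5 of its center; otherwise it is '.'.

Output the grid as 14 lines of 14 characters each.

Answer: ..............
..............
..............
..............
......*.......
......*.......
......*.......
......*.......
......*.......
.*....*.......
*******.......
..............
..............
..............

Derivation:
Segment 0: (6,5) -> (6,9)
Segment 1: (6,9) -> (6,3)
Segment 2: (6,3) -> (1,3)
Segment 3: (1,3) -> (0,3)
Segment 4: (0,3) -> (1,3)
Segment 5: (1,3) -> (1,4)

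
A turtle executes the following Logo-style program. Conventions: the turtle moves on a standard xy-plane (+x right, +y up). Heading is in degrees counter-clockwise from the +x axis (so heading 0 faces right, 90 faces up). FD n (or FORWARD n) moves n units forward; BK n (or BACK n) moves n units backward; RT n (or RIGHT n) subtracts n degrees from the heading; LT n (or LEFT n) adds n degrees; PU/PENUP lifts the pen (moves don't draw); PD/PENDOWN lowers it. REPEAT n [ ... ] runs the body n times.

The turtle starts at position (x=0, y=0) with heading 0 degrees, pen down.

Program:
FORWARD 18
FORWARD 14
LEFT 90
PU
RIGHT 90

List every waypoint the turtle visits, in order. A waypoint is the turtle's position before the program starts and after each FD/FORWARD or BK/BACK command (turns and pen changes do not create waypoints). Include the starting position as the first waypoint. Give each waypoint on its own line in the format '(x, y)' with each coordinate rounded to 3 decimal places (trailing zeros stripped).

Answer: (0, 0)
(18, 0)
(32, 0)

Derivation:
Executing turtle program step by step:
Start: pos=(0,0), heading=0, pen down
FD 18: (0,0) -> (18,0) [heading=0, draw]
FD 14: (18,0) -> (32,0) [heading=0, draw]
LT 90: heading 0 -> 90
PU: pen up
RT 90: heading 90 -> 0
Final: pos=(32,0), heading=0, 2 segment(s) drawn
Waypoints (3 total):
(0, 0)
(18, 0)
(32, 0)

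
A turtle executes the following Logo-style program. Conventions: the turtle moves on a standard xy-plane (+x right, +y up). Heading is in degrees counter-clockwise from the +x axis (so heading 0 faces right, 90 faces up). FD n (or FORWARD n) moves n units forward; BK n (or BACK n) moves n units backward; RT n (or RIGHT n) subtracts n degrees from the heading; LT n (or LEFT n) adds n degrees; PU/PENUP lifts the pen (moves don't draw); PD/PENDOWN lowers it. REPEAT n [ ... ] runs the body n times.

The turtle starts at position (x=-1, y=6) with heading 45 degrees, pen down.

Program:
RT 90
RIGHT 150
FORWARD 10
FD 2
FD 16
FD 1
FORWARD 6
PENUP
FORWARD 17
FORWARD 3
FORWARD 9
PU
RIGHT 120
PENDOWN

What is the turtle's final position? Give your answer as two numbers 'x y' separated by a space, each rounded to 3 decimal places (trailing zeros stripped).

Answer: -62.819 22.564

Derivation:
Executing turtle program step by step:
Start: pos=(-1,6), heading=45, pen down
RT 90: heading 45 -> 315
RT 150: heading 315 -> 165
FD 10: (-1,6) -> (-10.659,8.588) [heading=165, draw]
FD 2: (-10.659,8.588) -> (-12.591,9.106) [heading=165, draw]
FD 16: (-12.591,9.106) -> (-28.046,13.247) [heading=165, draw]
FD 1: (-28.046,13.247) -> (-29.012,13.506) [heading=165, draw]
FD 6: (-29.012,13.506) -> (-34.807,15.059) [heading=165, draw]
PU: pen up
FD 17: (-34.807,15.059) -> (-51.228,19.459) [heading=165, move]
FD 3: (-51.228,19.459) -> (-54.126,20.235) [heading=165, move]
FD 9: (-54.126,20.235) -> (-62.819,22.564) [heading=165, move]
PU: pen up
RT 120: heading 165 -> 45
PD: pen down
Final: pos=(-62.819,22.564), heading=45, 5 segment(s) drawn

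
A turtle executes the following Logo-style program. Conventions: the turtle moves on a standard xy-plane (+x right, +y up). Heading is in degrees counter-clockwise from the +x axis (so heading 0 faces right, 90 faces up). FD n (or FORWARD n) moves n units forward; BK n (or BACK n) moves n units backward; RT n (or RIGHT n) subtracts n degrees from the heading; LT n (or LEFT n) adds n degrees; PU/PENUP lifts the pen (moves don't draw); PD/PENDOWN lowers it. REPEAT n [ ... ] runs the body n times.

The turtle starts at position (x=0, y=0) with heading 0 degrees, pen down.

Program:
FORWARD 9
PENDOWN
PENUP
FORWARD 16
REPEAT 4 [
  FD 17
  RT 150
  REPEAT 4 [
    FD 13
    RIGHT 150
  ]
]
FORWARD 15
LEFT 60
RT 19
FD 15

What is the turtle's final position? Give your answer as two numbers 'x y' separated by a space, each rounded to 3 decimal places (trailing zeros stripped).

Executing turtle program step by step:
Start: pos=(0,0), heading=0, pen down
FD 9: (0,0) -> (9,0) [heading=0, draw]
PD: pen down
PU: pen up
FD 16: (9,0) -> (25,0) [heading=0, move]
REPEAT 4 [
  -- iteration 1/4 --
  FD 17: (25,0) -> (42,0) [heading=0, move]
  RT 150: heading 0 -> 210
  REPEAT 4 [
    -- iteration 1/4 --
    FD 13: (42,0) -> (30.742,-6.5) [heading=210, move]
    RT 150: heading 210 -> 60
    -- iteration 2/4 --
    FD 13: (30.742,-6.5) -> (37.242,4.758) [heading=60, move]
    RT 150: heading 60 -> 270
    -- iteration 3/4 --
    FD 13: (37.242,4.758) -> (37.242,-8.242) [heading=270, move]
    RT 150: heading 270 -> 120
    -- iteration 4/4 --
    FD 13: (37.242,-8.242) -> (30.742,3.017) [heading=120, move]
    RT 150: heading 120 -> 330
  ]
  -- iteration 2/4 --
  FD 17: (30.742,3.017) -> (45.464,-5.483) [heading=330, move]
  RT 150: heading 330 -> 180
  REPEAT 4 [
    -- iteration 1/4 --
    FD 13: (45.464,-5.483) -> (32.464,-5.483) [heading=180, move]
    RT 150: heading 180 -> 30
    -- iteration 2/4 --
    FD 13: (32.464,-5.483) -> (43.722,1.017) [heading=30, move]
    RT 150: heading 30 -> 240
    -- iteration 3/4 --
    FD 13: (43.722,1.017) -> (37.222,-10.242) [heading=240, move]
    RT 150: heading 240 -> 90
    -- iteration 4/4 --
    FD 13: (37.222,-10.242) -> (37.222,2.758) [heading=90, move]
    RT 150: heading 90 -> 300
  ]
  -- iteration 3/4 --
  FD 17: (37.222,2.758) -> (45.722,-11.964) [heading=300, move]
  RT 150: heading 300 -> 150
  REPEAT 4 [
    -- iteration 1/4 --
    FD 13: (45.722,-11.964) -> (34.464,-5.464) [heading=150, move]
    RT 150: heading 150 -> 0
    -- iteration 2/4 --
    FD 13: (34.464,-5.464) -> (47.464,-5.464) [heading=0, move]
    RT 150: heading 0 -> 210
    -- iteration 3/4 --
    FD 13: (47.464,-5.464) -> (36.206,-11.964) [heading=210, move]
    RT 150: heading 210 -> 60
    -- iteration 4/4 --
    FD 13: (36.206,-11.964) -> (42.706,-0.706) [heading=60, move]
    RT 150: heading 60 -> 270
  ]
  -- iteration 4/4 --
  FD 17: (42.706,-0.706) -> (42.706,-17.706) [heading=270, move]
  RT 150: heading 270 -> 120
  REPEAT 4 [
    -- iteration 1/4 --
    FD 13: (42.706,-17.706) -> (36.206,-6.447) [heading=120, move]
    RT 150: heading 120 -> 330
    -- iteration 2/4 --
    FD 13: (36.206,-6.447) -> (47.464,-12.947) [heading=330, move]
    RT 150: heading 330 -> 180
    -- iteration 3/4 --
    FD 13: (47.464,-12.947) -> (34.464,-12.947) [heading=180, move]
    RT 150: heading 180 -> 30
    -- iteration 4/4 --
    FD 13: (34.464,-12.947) -> (45.722,-6.447) [heading=30, move]
    RT 150: heading 30 -> 240
  ]
]
FD 15: (45.722,-6.447) -> (38.222,-19.438) [heading=240, move]
LT 60: heading 240 -> 300
RT 19: heading 300 -> 281
FD 15: (38.222,-19.438) -> (41.085,-34.162) [heading=281, move]
Final: pos=(41.085,-34.162), heading=281, 1 segment(s) drawn

Answer: 41.085 -34.162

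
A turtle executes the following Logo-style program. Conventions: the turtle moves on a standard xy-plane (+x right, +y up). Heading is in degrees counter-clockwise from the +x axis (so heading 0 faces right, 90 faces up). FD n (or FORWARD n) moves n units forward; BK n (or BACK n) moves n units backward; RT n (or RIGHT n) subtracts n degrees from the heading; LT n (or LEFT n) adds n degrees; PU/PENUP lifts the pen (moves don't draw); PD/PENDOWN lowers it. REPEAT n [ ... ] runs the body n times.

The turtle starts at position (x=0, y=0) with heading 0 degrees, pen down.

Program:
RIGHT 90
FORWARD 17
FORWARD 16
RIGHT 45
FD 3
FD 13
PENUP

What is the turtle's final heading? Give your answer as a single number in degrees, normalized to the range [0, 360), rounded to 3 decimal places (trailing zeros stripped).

Answer: 225

Derivation:
Executing turtle program step by step:
Start: pos=(0,0), heading=0, pen down
RT 90: heading 0 -> 270
FD 17: (0,0) -> (0,-17) [heading=270, draw]
FD 16: (0,-17) -> (0,-33) [heading=270, draw]
RT 45: heading 270 -> 225
FD 3: (0,-33) -> (-2.121,-35.121) [heading=225, draw]
FD 13: (-2.121,-35.121) -> (-11.314,-44.314) [heading=225, draw]
PU: pen up
Final: pos=(-11.314,-44.314), heading=225, 4 segment(s) drawn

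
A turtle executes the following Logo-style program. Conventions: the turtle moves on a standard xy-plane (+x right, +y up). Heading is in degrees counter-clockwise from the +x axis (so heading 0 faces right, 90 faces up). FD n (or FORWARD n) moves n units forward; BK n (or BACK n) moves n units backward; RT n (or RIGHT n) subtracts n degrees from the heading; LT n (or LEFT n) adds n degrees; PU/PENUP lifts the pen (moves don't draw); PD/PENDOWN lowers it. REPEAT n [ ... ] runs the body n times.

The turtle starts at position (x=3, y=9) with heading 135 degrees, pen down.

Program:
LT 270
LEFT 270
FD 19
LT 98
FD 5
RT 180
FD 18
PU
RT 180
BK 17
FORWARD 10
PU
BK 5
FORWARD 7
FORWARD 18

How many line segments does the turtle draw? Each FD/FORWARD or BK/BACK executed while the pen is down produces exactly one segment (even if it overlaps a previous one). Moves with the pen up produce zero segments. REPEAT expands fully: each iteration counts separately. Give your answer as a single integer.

Answer: 3

Derivation:
Executing turtle program step by step:
Start: pos=(3,9), heading=135, pen down
LT 270: heading 135 -> 45
LT 270: heading 45 -> 315
FD 19: (3,9) -> (16.435,-4.435) [heading=315, draw]
LT 98: heading 315 -> 53
FD 5: (16.435,-4.435) -> (19.444,-0.442) [heading=53, draw]
RT 180: heading 53 -> 233
FD 18: (19.444,-0.442) -> (8.611,-14.817) [heading=233, draw]
PU: pen up
RT 180: heading 233 -> 53
BK 17: (8.611,-14.817) -> (-1.619,-28.394) [heading=53, move]
FD 10: (-1.619,-28.394) -> (4.399,-20.408) [heading=53, move]
PU: pen up
BK 5: (4.399,-20.408) -> (1.39,-24.401) [heading=53, move]
FD 7: (1.39,-24.401) -> (5.602,-18.81) [heading=53, move]
FD 18: (5.602,-18.81) -> (16.435,-4.435) [heading=53, move]
Final: pos=(16.435,-4.435), heading=53, 3 segment(s) drawn
Segments drawn: 3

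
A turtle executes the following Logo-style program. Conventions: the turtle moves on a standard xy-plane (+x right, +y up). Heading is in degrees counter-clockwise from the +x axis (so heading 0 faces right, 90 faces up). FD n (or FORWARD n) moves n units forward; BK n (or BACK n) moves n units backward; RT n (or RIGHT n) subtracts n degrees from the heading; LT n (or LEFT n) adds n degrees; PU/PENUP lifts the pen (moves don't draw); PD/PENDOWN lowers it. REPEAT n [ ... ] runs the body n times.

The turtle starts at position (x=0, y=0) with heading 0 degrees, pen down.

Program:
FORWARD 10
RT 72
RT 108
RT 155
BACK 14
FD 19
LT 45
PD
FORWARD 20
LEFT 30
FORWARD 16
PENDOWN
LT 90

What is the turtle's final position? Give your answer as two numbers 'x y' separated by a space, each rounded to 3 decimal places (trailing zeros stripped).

Answer: 18.594 36.664

Derivation:
Executing turtle program step by step:
Start: pos=(0,0), heading=0, pen down
FD 10: (0,0) -> (10,0) [heading=0, draw]
RT 72: heading 0 -> 288
RT 108: heading 288 -> 180
RT 155: heading 180 -> 25
BK 14: (10,0) -> (-2.688,-5.917) [heading=25, draw]
FD 19: (-2.688,-5.917) -> (14.532,2.113) [heading=25, draw]
LT 45: heading 25 -> 70
PD: pen down
FD 20: (14.532,2.113) -> (21.372,20.907) [heading=70, draw]
LT 30: heading 70 -> 100
FD 16: (21.372,20.907) -> (18.594,36.664) [heading=100, draw]
PD: pen down
LT 90: heading 100 -> 190
Final: pos=(18.594,36.664), heading=190, 5 segment(s) drawn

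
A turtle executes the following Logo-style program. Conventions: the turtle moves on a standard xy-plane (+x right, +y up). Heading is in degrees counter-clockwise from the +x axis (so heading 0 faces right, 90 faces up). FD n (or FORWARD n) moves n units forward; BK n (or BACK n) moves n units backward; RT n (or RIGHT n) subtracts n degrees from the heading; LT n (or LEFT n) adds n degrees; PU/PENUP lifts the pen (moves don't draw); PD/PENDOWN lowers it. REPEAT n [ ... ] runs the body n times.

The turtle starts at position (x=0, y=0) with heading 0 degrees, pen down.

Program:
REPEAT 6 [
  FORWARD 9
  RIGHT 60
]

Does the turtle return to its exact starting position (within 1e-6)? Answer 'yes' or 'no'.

Answer: yes

Derivation:
Executing turtle program step by step:
Start: pos=(0,0), heading=0, pen down
REPEAT 6 [
  -- iteration 1/6 --
  FD 9: (0,0) -> (9,0) [heading=0, draw]
  RT 60: heading 0 -> 300
  -- iteration 2/6 --
  FD 9: (9,0) -> (13.5,-7.794) [heading=300, draw]
  RT 60: heading 300 -> 240
  -- iteration 3/6 --
  FD 9: (13.5,-7.794) -> (9,-15.588) [heading=240, draw]
  RT 60: heading 240 -> 180
  -- iteration 4/6 --
  FD 9: (9,-15.588) -> (0,-15.588) [heading=180, draw]
  RT 60: heading 180 -> 120
  -- iteration 5/6 --
  FD 9: (0,-15.588) -> (-4.5,-7.794) [heading=120, draw]
  RT 60: heading 120 -> 60
  -- iteration 6/6 --
  FD 9: (-4.5,-7.794) -> (0,0) [heading=60, draw]
  RT 60: heading 60 -> 0
]
Final: pos=(0,0), heading=0, 6 segment(s) drawn

Start position: (0, 0)
Final position: (0, 0)
Distance = 0; < 1e-6 -> CLOSED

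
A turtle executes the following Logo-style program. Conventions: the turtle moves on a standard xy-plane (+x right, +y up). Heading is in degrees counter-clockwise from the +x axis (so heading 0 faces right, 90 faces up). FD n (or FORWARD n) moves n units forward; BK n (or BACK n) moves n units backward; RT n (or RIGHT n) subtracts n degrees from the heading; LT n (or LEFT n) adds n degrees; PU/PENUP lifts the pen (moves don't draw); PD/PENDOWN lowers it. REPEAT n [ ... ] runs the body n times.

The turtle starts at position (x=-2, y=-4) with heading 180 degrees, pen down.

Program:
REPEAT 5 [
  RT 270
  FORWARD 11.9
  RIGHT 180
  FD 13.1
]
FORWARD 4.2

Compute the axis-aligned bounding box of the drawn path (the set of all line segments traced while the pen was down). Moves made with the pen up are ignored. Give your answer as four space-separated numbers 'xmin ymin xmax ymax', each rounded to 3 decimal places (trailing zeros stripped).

Answer: -13.9 -15.9 11.1 9.1

Derivation:
Executing turtle program step by step:
Start: pos=(-2,-4), heading=180, pen down
REPEAT 5 [
  -- iteration 1/5 --
  RT 270: heading 180 -> 270
  FD 11.9: (-2,-4) -> (-2,-15.9) [heading=270, draw]
  RT 180: heading 270 -> 90
  FD 13.1: (-2,-15.9) -> (-2,-2.8) [heading=90, draw]
  -- iteration 2/5 --
  RT 270: heading 90 -> 180
  FD 11.9: (-2,-2.8) -> (-13.9,-2.8) [heading=180, draw]
  RT 180: heading 180 -> 0
  FD 13.1: (-13.9,-2.8) -> (-0.8,-2.8) [heading=0, draw]
  -- iteration 3/5 --
  RT 270: heading 0 -> 90
  FD 11.9: (-0.8,-2.8) -> (-0.8,9.1) [heading=90, draw]
  RT 180: heading 90 -> 270
  FD 13.1: (-0.8,9.1) -> (-0.8,-4) [heading=270, draw]
  -- iteration 4/5 --
  RT 270: heading 270 -> 0
  FD 11.9: (-0.8,-4) -> (11.1,-4) [heading=0, draw]
  RT 180: heading 0 -> 180
  FD 13.1: (11.1,-4) -> (-2,-4) [heading=180, draw]
  -- iteration 5/5 --
  RT 270: heading 180 -> 270
  FD 11.9: (-2,-4) -> (-2,-15.9) [heading=270, draw]
  RT 180: heading 270 -> 90
  FD 13.1: (-2,-15.9) -> (-2,-2.8) [heading=90, draw]
]
FD 4.2: (-2,-2.8) -> (-2,1.4) [heading=90, draw]
Final: pos=(-2,1.4), heading=90, 11 segment(s) drawn

Segment endpoints: x in {-13.9, -2, -2, -2, -2, -2, -2, -0.8, -0.8, -0.8, 11.1}, y in {-15.9, -15.9, -4, -4, -4, -4, -2.8, -2.8, -2.8, -2.8, 1.4, 9.1}
xmin=-13.9, ymin=-15.9, xmax=11.1, ymax=9.1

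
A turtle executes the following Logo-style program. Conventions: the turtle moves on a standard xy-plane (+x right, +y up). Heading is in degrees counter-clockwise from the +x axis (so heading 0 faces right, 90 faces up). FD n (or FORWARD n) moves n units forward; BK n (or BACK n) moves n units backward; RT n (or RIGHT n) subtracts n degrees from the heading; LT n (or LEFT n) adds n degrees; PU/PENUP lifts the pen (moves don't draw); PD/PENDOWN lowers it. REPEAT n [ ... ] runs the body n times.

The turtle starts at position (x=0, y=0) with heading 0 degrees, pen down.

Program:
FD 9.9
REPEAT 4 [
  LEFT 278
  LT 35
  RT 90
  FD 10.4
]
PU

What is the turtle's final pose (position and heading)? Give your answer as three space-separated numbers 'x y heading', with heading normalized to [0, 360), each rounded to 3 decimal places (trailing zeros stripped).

Executing turtle program step by step:
Start: pos=(0,0), heading=0, pen down
FD 9.9: (0,0) -> (9.9,0) [heading=0, draw]
REPEAT 4 [
  -- iteration 1/4 --
  LT 278: heading 0 -> 278
  LT 35: heading 278 -> 313
  RT 90: heading 313 -> 223
  FD 10.4: (9.9,0) -> (2.294,-7.093) [heading=223, draw]
  -- iteration 2/4 --
  LT 278: heading 223 -> 141
  LT 35: heading 141 -> 176
  RT 90: heading 176 -> 86
  FD 10.4: (2.294,-7.093) -> (3.019,3.282) [heading=86, draw]
  -- iteration 3/4 --
  LT 278: heading 86 -> 4
  LT 35: heading 4 -> 39
  RT 90: heading 39 -> 309
  FD 10.4: (3.019,3.282) -> (9.564,-4.8) [heading=309, draw]
  -- iteration 4/4 --
  LT 278: heading 309 -> 227
  LT 35: heading 227 -> 262
  RT 90: heading 262 -> 172
  FD 10.4: (9.564,-4.8) -> (-0.734,-3.353) [heading=172, draw]
]
PU: pen up
Final: pos=(-0.734,-3.353), heading=172, 5 segment(s) drawn

Answer: -0.734 -3.353 172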